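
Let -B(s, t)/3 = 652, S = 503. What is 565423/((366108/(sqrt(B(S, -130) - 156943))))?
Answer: 565423*I*sqrt(158899)/366108 ≈ 615.64*I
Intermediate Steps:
B(s, t) = -1956 (B(s, t) = -3*652 = -1956)
565423/((366108/(sqrt(B(S, -130) - 156943)))) = 565423/((366108/(sqrt(-1956 - 156943)))) = 565423/((366108/(sqrt(-158899)))) = 565423/((366108/((I*sqrt(158899))))) = 565423/((366108*(-I*sqrt(158899)/158899))) = 565423/((-366108*I*sqrt(158899)/158899)) = 565423*(I*sqrt(158899)/366108) = 565423*I*sqrt(158899)/366108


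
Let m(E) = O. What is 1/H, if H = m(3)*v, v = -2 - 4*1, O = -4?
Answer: 1/24 ≈ 0.041667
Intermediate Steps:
v = -6 (v = -2 - 4 = -6)
m(E) = -4
H = 24 (H = -4*(-6) = 24)
1/H = 1/24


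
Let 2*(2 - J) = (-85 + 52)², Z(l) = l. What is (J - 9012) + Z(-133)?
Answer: -19375/2 ≈ -9687.5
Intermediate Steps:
J = -1085/2 (J = 2 - (-85 + 52)²/2 = 2 - ½*(-33)² = 2 - ½*1089 = 2 - 1089/2 = -1085/2 ≈ -542.50)
(J - 9012) + Z(-133) = (-1085/2 - 9012) - 133 = -19109/2 - 133 = -19375/2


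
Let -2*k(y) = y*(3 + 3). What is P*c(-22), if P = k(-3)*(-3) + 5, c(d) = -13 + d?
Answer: 770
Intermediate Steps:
k(y) = -3*y (k(y) = -y*(3 + 3)/2 = -y*6/2 = -3*y)
P = -22 (P = -3*(-3)*(-3) + 5 = 9*(-3) + 5 = -27 + 5 = -22)
P*c(-22) = -22*(-13 - 22) = -22*(-35) = 770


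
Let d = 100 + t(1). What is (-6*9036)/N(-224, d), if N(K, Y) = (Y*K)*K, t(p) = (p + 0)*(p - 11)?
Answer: -753/62720 ≈ -0.012006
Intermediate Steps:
t(p) = p*(-11 + p)
d = 90 (d = 100 + 1*(-11 + 1) = 100 + 1*(-10) = 100 - 10 = 90)
N(K, Y) = Y*K² (N(K, Y) = (K*Y)*K = Y*K²)
(-6*9036)/N(-224, d) = (-6*9036)/((90*(-224)²)) = -54216/(90*50176) = -54216/4515840 = -54216*1/4515840 = -753/62720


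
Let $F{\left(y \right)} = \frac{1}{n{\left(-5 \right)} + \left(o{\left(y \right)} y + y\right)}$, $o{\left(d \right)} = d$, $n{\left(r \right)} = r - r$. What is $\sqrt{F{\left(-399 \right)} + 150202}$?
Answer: $\frac{\sqrt{3787805331950010}}{158802} \approx 387.56$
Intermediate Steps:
$n{\left(r \right)} = 0$
$F{\left(y \right)} = \frac{1}{y + y^{2}}$ ($F{\left(y \right)} = \frac{1}{0 + \left(y y + y\right)} = \frac{1}{0 + \left(y^{2} + y\right)} = \frac{1}{0 + \left(y + y^{2}\right)} = \frac{1}{y + y^{2}}$)
$\sqrt{F{\left(-399 \right)} + 150202} = \sqrt{\frac{1}{\left(-399\right) \left(1 - 399\right)} + 150202} = \sqrt{- \frac{1}{399 \left(-398\right)} + 150202} = \sqrt{\left(- \frac{1}{399}\right) \left(- \frac{1}{398}\right) + 150202} = \sqrt{\frac{1}{158802} + 150202} = \sqrt{\frac{23852378005}{158802}} = \frac{\sqrt{3787805331950010}}{158802}$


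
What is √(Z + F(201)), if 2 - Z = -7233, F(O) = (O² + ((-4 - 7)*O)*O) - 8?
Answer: 3*I*√44087 ≈ 629.91*I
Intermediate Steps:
F(O) = -8 - 10*O² (F(O) = (O² + (-11*O)*O) - 8 = (O² - 11*O²) - 8 = -10*O² - 8 = -8 - 10*O²)
Z = 7235 (Z = 2 - 1*(-7233) = 2 + 7233 = 7235)
√(Z + F(201)) = √(7235 + (-8 - 10*201²)) = √(7235 + (-8 - 10*40401)) = √(7235 + (-8 - 404010)) = √(7235 - 404018) = √(-396783) = 3*I*√44087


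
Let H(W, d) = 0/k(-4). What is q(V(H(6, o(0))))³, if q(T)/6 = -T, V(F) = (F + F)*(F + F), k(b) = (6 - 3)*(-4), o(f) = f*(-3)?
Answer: 0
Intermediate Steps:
o(f) = -3*f
k(b) = -12 (k(b) = 3*(-4) = -12)
H(W, d) = 0 (H(W, d) = 0/(-12) = 0*(-1/12) = 0)
V(F) = 4*F² (V(F) = (2*F)*(2*F) = 4*F²)
q(T) = -6*T (q(T) = 6*(-T) = -6*T)
q(V(H(6, o(0))))³ = (-24*0²)³ = (-24*0)³ = (-6*0)³ = 0³ = 0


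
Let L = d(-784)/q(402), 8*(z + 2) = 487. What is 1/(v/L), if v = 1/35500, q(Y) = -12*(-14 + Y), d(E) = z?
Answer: -1393375/3104 ≈ -448.90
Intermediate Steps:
z = 471/8 (z = -2 + (⅛)*487 = -2 + 487/8 = 471/8 ≈ 58.875)
d(E) = 471/8
q(Y) = 168 - 12*Y
v = 1/35500 ≈ 2.8169e-5
L = -157/12416 (L = 471/(8*(168 - 12*402)) = 471/(8*(168 - 4824)) = (471/8)/(-4656) = (471/8)*(-1/4656) = -157/12416 ≈ -0.012645)
1/(v/L) = 1/(1/(35500*(-157/12416))) = 1/((1/35500)*(-12416/157)) = 1/(-3104/1393375) = -1393375/3104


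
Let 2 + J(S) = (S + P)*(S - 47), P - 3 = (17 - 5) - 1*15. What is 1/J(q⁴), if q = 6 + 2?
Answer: 1/16584702 ≈ 6.0297e-8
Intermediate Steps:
q = 8
P = 0 (P = 3 + ((17 - 5) - 1*15) = 3 + (12 - 15) = 3 - 3 = 0)
J(S) = -2 + S*(-47 + S) (J(S) = -2 + (S + 0)*(S - 47) = -2 + S*(-47 + S))
1/J(q⁴) = 1/(-2 + (8⁴)² - 47*8⁴) = 1/(-2 + 4096² - 47*4096) = 1/(-2 + 16777216 - 192512) = 1/16584702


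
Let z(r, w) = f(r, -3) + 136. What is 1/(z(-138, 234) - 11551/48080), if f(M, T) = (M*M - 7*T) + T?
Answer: 48080/923028289 ≈ 5.2089e-5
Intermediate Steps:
f(M, T) = M² - 6*T (f(M, T) = (M² - 7*T) + T = M² - 6*T)
z(r, w) = 154 + r² (z(r, w) = (r² - 6*(-3)) + 136 = (r² + 18) + 136 = (18 + r²) + 136 = 154 + r²)
1/(z(-138, 234) - 11551/48080) = 1/((154 + (-138)²) - 11551/48080) = 1/((154 + 19044) - 11551*1/48080) = 1/(19198 - 11551/48080) = 1/(923028289/48080) = 48080/923028289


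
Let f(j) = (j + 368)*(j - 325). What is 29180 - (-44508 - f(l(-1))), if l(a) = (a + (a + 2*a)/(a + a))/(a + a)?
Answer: -734763/16 ≈ -45923.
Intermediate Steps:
l(a) = (3/2 + a)/(2*a) (l(a) = (a + (3*a)/((2*a)))/((2*a)) = (a + (3*a)*(1/(2*a)))*(1/(2*a)) = (a + 3/2)*(1/(2*a)) = (3/2 + a)*(1/(2*a)) = (3/2 + a)/(2*a))
f(j) = (-325 + j)*(368 + j) (f(j) = (368 + j)*(-325 + j) = (-325 + j)*(368 + j))
29180 - (-44508 - f(l(-1))) = 29180 - (-44508 - (-119600 + ((¼)*(3 + 2*(-1))/(-1))² + 43*((¼)*(3 + 2*(-1))/(-1)))) = 29180 - (-44508 - (-119600 + ((¼)*(-1)*(3 - 2))² + 43*((¼)*(-1)*(3 - 2)))) = 29180 - (-44508 - (-119600 + ((¼)*(-1)*1)² + 43*((¼)*(-1)*1))) = 29180 - (-44508 - (-119600 + (-¼)² + 43*(-¼))) = 29180 - (-44508 - (-119600 + 1/16 - 43/4)) = 29180 - (-44508 - 1*(-1913771/16)) = 29180 - (-44508 + 1913771/16) = 29180 - 1*1201643/16 = 29180 - 1201643/16 = -734763/16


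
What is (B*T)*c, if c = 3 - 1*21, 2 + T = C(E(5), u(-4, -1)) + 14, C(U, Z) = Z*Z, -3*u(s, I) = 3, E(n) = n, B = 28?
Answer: -6552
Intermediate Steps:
u(s, I) = -1 (u(s, I) = -1/3*3 = -1)
C(U, Z) = Z**2
T = 13 (T = -2 + ((-1)**2 + 14) = -2 + (1 + 14) = -2 + 15 = 13)
c = -18 (c = 3 - 21 = -18)
(B*T)*c = (28*13)*(-18) = 364*(-18) = -6552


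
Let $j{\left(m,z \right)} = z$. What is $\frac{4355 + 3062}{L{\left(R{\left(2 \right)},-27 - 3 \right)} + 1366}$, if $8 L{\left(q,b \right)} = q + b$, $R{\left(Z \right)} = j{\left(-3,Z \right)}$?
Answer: $\frac{14834}{2725} \approx 5.4437$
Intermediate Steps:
$R{\left(Z \right)} = Z$
$L{\left(q,b \right)} = \frac{b}{8} + \frac{q}{8}$ ($L{\left(q,b \right)} = \frac{q + b}{8} = \frac{b + q}{8} = \frac{b}{8} + \frac{q}{8}$)
$\frac{4355 + 3062}{L{\left(R{\left(2 \right)},-27 - 3 \right)} + 1366} = \frac{4355 + 3062}{\left(\frac{-27 - 3}{8} + \frac{1}{8} \cdot 2\right) + 1366} = \frac{7417}{\left(\frac{1}{8} \left(-30\right) + \frac{1}{4}\right) + 1366} = \frac{7417}{\left(- \frac{15}{4} + \frac{1}{4}\right) + 1366} = \frac{7417}{- \frac{7}{2} + 1366} = \frac{7417}{\frac{2725}{2}} = 7417 \cdot \frac{2}{2725} = \frac{14834}{2725}$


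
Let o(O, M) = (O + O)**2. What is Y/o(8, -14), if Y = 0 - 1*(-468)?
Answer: 117/64 ≈ 1.8281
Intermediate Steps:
o(O, M) = 4*O**2 (o(O, M) = (2*O)**2 = 4*O**2)
Y = 468 (Y = 0 + 468 = 468)
Y/o(8, -14) = 468/((4*8**2)) = 468/((4*64)) = 468/256 = 468*(1/256) = 117/64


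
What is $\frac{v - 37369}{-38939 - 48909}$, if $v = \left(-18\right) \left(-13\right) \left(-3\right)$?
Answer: $\frac{38071}{87848} \approx 0.43337$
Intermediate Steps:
$v = -702$ ($v = 234 \left(-3\right) = -702$)
$\frac{v - 37369}{-38939 - 48909} = \frac{-702 - 37369}{-38939 - 48909} = - \frac{38071}{-87848} = \left(-38071\right) \left(- \frac{1}{87848}\right) = \frac{38071}{87848}$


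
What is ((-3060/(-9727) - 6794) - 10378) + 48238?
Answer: 302182042/9727 ≈ 31066.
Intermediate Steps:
((-3060/(-9727) - 6794) - 10378) + 48238 = ((-3060*(-1/9727) - 6794) - 10378) + 48238 = ((3060/9727 - 6794) - 10378) + 48238 = (-66082178/9727 - 10378) + 48238 = -167028984/9727 + 48238 = 302182042/9727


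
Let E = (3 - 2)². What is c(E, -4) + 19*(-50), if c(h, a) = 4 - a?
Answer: -942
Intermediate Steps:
E = 1 (E = 1² = 1)
c(E, -4) + 19*(-50) = (4 - 1*(-4)) + 19*(-50) = (4 + 4) - 950 = 8 - 950 = -942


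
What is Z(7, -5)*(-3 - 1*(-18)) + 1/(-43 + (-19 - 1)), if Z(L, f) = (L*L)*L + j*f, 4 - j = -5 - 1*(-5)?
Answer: 305234/63 ≈ 4845.0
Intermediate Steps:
j = 4 (j = 4 - (-5 - 1*(-5)) = 4 - (-5 + 5) = 4 - 1*0 = 4 + 0 = 4)
Z(L, f) = L**3 + 4*f (Z(L, f) = (L*L)*L + 4*f = L**2*L + 4*f = L**3 + 4*f)
Z(7, -5)*(-3 - 1*(-18)) + 1/(-43 + (-19 - 1)) = (7**3 + 4*(-5))*(-3 - 1*(-18)) + 1/(-43 + (-19 - 1)) = (343 - 20)*(-3 + 18) + 1/(-43 - 20) = 323*15 + 1/(-63) = 4845 - 1/63 = 305234/63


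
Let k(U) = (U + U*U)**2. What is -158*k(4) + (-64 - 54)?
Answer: -63318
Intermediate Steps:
k(U) = (U + U**2)**2
-158*k(4) + (-64 - 54) = -158*4**2*(1 + 4)**2 + (-64 - 54) = -2528*5**2 - 118 = -2528*25 - 118 = -158*400 - 118 = -63200 - 118 = -63318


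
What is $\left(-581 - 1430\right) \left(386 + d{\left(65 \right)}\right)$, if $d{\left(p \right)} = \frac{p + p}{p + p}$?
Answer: $-778257$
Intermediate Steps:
$d{\left(p \right)} = 1$ ($d{\left(p \right)} = \frac{2 p}{2 p} = 2 p \frac{1}{2 p} = 1$)
$\left(-581 - 1430\right) \left(386 + d{\left(65 \right)}\right) = \left(-581 - 1430\right) \left(386 + 1\right) = \left(-2011\right) 387 = -778257$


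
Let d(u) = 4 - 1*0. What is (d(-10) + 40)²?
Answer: 1936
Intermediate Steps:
d(u) = 4 (d(u) = 4 + 0 = 4)
(d(-10) + 40)² = (4 + 40)² = 44² = 1936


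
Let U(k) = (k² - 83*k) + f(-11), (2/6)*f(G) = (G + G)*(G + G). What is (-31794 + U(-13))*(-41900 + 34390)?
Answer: 218495940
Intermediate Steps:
f(G) = 12*G² (f(G) = 3*((G + G)*(G + G)) = 3*((2*G)*(2*G)) = 3*(4*G²) = 12*G²)
U(k) = 1452 + k² - 83*k (U(k) = (k² - 83*k) + 12*(-11)² = (k² - 83*k) + 12*121 = (k² - 83*k) + 1452 = 1452 + k² - 83*k)
(-31794 + U(-13))*(-41900 + 34390) = (-31794 + (1452 + (-13)² - 83*(-13)))*(-41900 + 34390) = (-31794 + (1452 + 169 + 1079))*(-7510) = (-31794 + 2700)*(-7510) = -29094*(-7510) = 218495940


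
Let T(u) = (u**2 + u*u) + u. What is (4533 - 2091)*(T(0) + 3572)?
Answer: 8722824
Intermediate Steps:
T(u) = u + 2*u**2 (T(u) = (u**2 + u**2) + u = 2*u**2 + u = u + 2*u**2)
(4533 - 2091)*(T(0) + 3572) = (4533 - 2091)*(0*(1 + 2*0) + 3572) = 2442*(0*(1 + 0) + 3572) = 2442*(0*1 + 3572) = 2442*(0 + 3572) = 2442*3572 = 8722824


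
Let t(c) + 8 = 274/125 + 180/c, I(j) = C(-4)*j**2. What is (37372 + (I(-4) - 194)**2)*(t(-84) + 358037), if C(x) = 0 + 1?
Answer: 21633547265408/875 ≈ 2.4724e+10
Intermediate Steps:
C(x) = 1
I(j) = j**2 (I(j) = 1*j**2 = j**2)
t(c) = -726/125 + 180/c (t(c) = -8 + (274/125 + 180/c) = -726/125 + 180/c)
(37372 + (I(-4) - 194)**2)*(t(-84) + 358037) = (37372 + ((-4)**2 - 194)**2)*((-726/125 + 180/(-84)) + 358037) = (37372 + (16 - 194)**2)*((-726/125 + 180*(-1/84)) + 358037) = (37372 + (-178)**2)*((-726/125 - 15/7) + 358037) = (37372 + 31684)*(-6957/875 + 358037) = 69056*(313275418/875) = 21633547265408/875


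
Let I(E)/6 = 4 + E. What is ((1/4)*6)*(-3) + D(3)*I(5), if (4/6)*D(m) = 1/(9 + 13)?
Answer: -9/11 ≈ -0.81818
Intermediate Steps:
I(E) = 24 + 6*E (I(E) = 6*(4 + E) = 24 + 6*E)
D(m) = 3/44 (D(m) = 3/(2*(9 + 13)) = (3/2)/22 = (3/2)*(1/22) = 3/44)
((1/4)*6)*(-3) + D(3)*I(5) = ((1/4)*6)*(-3) + 3*(24 + 6*5)/44 = ((1*(¼))*6)*(-3) + 3*(24 + 30)/44 = ((¼)*6)*(-3) + (3/44)*54 = (3/2)*(-3) + 81/22 = -9/2 + 81/22 = -9/11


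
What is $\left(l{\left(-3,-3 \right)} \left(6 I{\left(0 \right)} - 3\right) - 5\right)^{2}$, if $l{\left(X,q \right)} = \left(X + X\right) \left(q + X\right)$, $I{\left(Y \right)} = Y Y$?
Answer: $12769$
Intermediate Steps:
$I{\left(Y \right)} = Y^{2}$
$l{\left(X,q \right)} = 2 X \left(X + q\right)$
$\left(l{\left(-3,-3 \right)} \left(6 I{\left(0 \right)} - 3\right) - 5\right)^{2} = \left(2 \left(-3\right) \left(-3 - 3\right) \left(6 \cdot 0^{2} - 3\right) - 5\right)^{2} = \left(2 \left(-3\right) \left(-6\right) \left(6 \cdot 0 - 3\right) - 5\right)^{2} = \left(36 \left(0 - 3\right) - 5\right)^{2} = \left(36 \left(-3\right) - 5\right)^{2} = \left(-108 - 5\right)^{2} = \left(-113\right)^{2} = 12769$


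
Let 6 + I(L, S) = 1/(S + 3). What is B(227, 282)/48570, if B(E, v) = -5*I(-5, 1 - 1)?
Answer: 17/29142 ≈ 0.00058335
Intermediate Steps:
I(L, S) = -6 + 1/(3 + S) (I(L, S) = -6 + 1/(S + 3) = -6 + 1/(3 + S))
B(E, v) = 85/3 (B(E, v) = -5*(-17 - 6*(1 - 1))/(3 + (1 - 1)) = -5*(-17 - 6*0)/(3 + 0) = -5*(-17 + 0)/3 = -5*(-17)/3 = -5*(-17/3) = 85/3)
B(227, 282)/48570 = (85/3)/48570 = (85/3)*(1/48570) = 17/29142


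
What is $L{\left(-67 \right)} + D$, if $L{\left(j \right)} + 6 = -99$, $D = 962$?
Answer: $857$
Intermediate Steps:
$L{\left(j \right)} = -105$ ($L{\left(j \right)} = -6 - 99 = -105$)
$L{\left(-67 \right)} + D = -105 + 962 = 857$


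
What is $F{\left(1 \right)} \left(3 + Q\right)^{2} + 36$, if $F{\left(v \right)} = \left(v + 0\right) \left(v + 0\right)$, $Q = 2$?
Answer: $61$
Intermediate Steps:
$F{\left(v \right)} = v^{2}$ ($F{\left(v \right)} = v v = v^{2}$)
$F{\left(1 \right)} \left(3 + Q\right)^{2} + 36 = 1^{2} \left(3 + 2\right)^{2} + 36 = 1 \cdot 5^{2} + 36 = 1 \cdot 25 + 36 = 25 + 36 = 61$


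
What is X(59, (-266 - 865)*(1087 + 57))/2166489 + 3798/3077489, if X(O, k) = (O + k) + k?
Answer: -7955294557919/6667346066121 ≈ -1.1932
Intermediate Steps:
X(O, k) = O + 2*k
X(59, (-266 - 865)*(1087 + 57))/2166489 + 3798/3077489 = (59 + 2*((-266 - 865)*(1087 + 57)))/2166489 + 3798/3077489 = (59 + 2*(-1131*1144))*(1/2166489) + 3798*(1/3077489) = (59 + 2*(-1293864))*(1/2166489) + 3798/3077489 = (59 - 2587728)*(1/2166489) + 3798/3077489 = -2587669*1/2166489 + 3798/3077489 = -2587669/2166489 + 3798/3077489 = -7955294557919/6667346066121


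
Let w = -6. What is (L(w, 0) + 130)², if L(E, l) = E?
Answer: 15376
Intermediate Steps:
(L(w, 0) + 130)² = (-6 + 130)² = 124² = 15376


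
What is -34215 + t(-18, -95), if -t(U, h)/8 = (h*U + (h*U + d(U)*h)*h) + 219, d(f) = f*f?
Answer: -22142847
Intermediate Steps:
d(f) = f**2
t(U, h) = -1752 - 8*U*h - 8*h*(U*h + h*U**2) (t(U, h) = -8*((h*U + (h*U + U**2*h)*h) + 219) = -8*((U*h + (U*h + h*U**2)*h) + 219) = -8*((U*h + h*(U*h + h*U**2)) + 219) = -8*(219 + U*h + h*(U*h + h*U**2)) = -1752 - 8*U*h - 8*h*(U*h + h*U**2))
-34215 + t(-18, -95) = -34215 + (-1752 - 8*(-18)*(-95) - 8*(-18)*(-95)**2 - 8*(-18)**2*(-95)**2) = -34215 + (-1752 - 13680 - 8*(-18)*9025 - 8*324*9025) = -34215 + (-1752 - 13680 + 1299600 - 23392800) = -34215 - 22108632 = -22142847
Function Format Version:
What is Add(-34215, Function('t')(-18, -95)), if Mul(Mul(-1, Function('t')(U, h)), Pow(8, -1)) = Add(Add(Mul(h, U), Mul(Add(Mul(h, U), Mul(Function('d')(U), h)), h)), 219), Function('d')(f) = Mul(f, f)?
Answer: -22142847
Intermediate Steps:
Function('d')(f) = Pow(f, 2)
Function('t')(U, h) = Add(-1752, Mul(-8, U, h), Mul(-8, h, Add(Mul(U, h), Mul(h, Pow(U, 2))))) (Function('t')(U, h) = Mul(-8, Add(Add(Mul(h, U), Mul(Add(Mul(h, U), Mul(Pow(U, 2), h)), h)), 219)) = Mul(-8, Add(Add(Mul(U, h), Mul(Add(Mul(U, h), Mul(h, Pow(U, 2))), h)), 219)) = Mul(-8, Add(Add(Mul(U, h), Mul(h, Add(Mul(U, h), Mul(h, Pow(U, 2))))), 219)) = Mul(-8, Add(219, Mul(U, h), Mul(h, Add(Mul(U, h), Mul(h, Pow(U, 2)))))) = Add(-1752, Mul(-8, U, h), Mul(-8, h, Add(Mul(U, h), Mul(h, Pow(U, 2))))))
Add(-34215, Function('t')(-18, -95)) = Add(-34215, Add(-1752, Mul(-8, -18, -95), Mul(-8, -18, Pow(-95, 2)), Mul(-8, Pow(-18, 2), Pow(-95, 2)))) = Add(-34215, Add(-1752, -13680, Mul(-8, -18, 9025), Mul(-8, 324, 9025))) = Add(-34215, Add(-1752, -13680, 1299600, -23392800)) = Add(-34215, -22108632) = -22142847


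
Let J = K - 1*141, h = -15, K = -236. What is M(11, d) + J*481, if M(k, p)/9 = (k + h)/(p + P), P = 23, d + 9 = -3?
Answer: -1994743/11 ≈ -1.8134e+5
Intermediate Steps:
d = -12 (d = -9 - 3 = -12)
M(k, p) = 9*(-15 + k)/(23 + p) (M(k, p) = 9*((k - 15)/(p + 23)) = 9*((-15 + k)/(23 + p)) = 9*(-15 + k)/(23 + p))
J = -377 (J = -236 - 1*141 = -236 - 141 = -377)
M(11, d) + J*481 = 9*(-15 + 11)/(23 - 12) - 377*481 = 9*(-4)/11 - 181337 = 9*(1/11)*(-4) - 181337 = -36/11 - 181337 = -1994743/11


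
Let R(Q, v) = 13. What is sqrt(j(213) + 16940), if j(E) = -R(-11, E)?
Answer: sqrt(16927) ≈ 130.10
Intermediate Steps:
j(E) = -13 (j(E) = -1*13 = -13)
sqrt(j(213) + 16940) = sqrt(-13 + 16940) = sqrt(16927)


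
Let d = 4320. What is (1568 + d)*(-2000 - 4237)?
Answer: -36723456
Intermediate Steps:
(1568 + d)*(-2000 - 4237) = (1568 + 4320)*(-2000 - 4237) = 5888*(-6237) = -36723456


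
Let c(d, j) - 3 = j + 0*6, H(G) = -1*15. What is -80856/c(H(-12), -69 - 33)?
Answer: 8984/11 ≈ 816.73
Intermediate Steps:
H(G) = -15
c(d, j) = 3 + j (c(d, j) = 3 + (j + 0*6) = 3 + (j + 0) = 3 + j)
-80856/c(H(-12), -69 - 33) = -80856/(3 + (-69 - 33)) = -80856/(3 - 102) = -80856/(-99) = -80856*(-1/99) = 8984/11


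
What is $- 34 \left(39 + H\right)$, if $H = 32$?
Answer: $-2414$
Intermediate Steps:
$- 34 \left(39 + H\right) = - 34 \left(39 + 32\right) = \left(-34\right) 71 = -2414$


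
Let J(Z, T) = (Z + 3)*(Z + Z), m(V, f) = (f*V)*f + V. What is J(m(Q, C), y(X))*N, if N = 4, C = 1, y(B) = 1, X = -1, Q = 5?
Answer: 1040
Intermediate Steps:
m(V, f) = V + V*f² (m(V, f) = (V*f)*f + V = V*f² + V = V + V*f²)
J(Z, T) = 2*Z*(3 + Z) (J(Z, T) = (3 + Z)*(2*Z) = 2*Z*(3 + Z))
J(m(Q, C), y(X))*N = (2*(5*(1 + 1²))*(3 + 5*(1 + 1²)))*4 = (2*(5*(1 + 1))*(3 + 5*(1 + 1)))*4 = (2*(5*2)*(3 + 5*2))*4 = (2*10*(3 + 10))*4 = (2*10*13)*4 = 260*4 = 1040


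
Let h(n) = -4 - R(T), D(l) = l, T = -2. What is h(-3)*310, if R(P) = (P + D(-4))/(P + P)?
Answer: -1705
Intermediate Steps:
R(P) = (-4 + P)/(2*P) (R(P) = (P - 4)/(P + P) = (-4 + P)/((2*P)) = (-4 + P)*(1/(2*P)) = (-4 + P)/(2*P))
h(n) = -11/2 (h(n) = -4 - (-4 - 2)/(2*(-2)) = -4 - (-1)*(-6)/(2*2) = -4 - 1*3/2 = -4 - 3/2 = -11/2)
h(-3)*310 = -11/2*310 = -1705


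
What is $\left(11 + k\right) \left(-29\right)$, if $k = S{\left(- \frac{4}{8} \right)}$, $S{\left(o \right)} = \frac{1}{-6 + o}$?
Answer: $- \frac{4089}{13} \approx -314.54$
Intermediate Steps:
$k = - \frac{2}{13}$ ($k = \frac{1}{-6 - \frac{4}{8}} = \frac{1}{-6 - \frac{1}{2}} = \frac{1}{- \frac{13}{2}} = - \frac{2}{13} \approx -0.15385$)
$\left(11 + k\right) \left(-29\right) = \left(11 - \frac{2}{13}\right) \left(-29\right) = \frac{141}{13} \left(-29\right) = - \frac{4089}{13}$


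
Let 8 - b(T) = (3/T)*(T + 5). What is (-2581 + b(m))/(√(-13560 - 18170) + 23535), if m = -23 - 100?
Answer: -497110977/4542209231 + 105611*I*√31730/22711046155 ≈ -0.10944 + 0.00082834*I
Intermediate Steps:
m = -123
b(T) = 8 - 3*(5 + T)/T (b(T) = 8 - 3/T*(T + 5) = 8 - 3/T*(5 + T) = 8 - 3*(5 + T)/T)
(-2581 + b(m))/(√(-13560 - 18170) + 23535) = (-2581 + (5 - 15/(-123)))/(√(-13560 - 18170) + 23535) = (-2581 + (5 - 15*(-1/123)))/(√(-31730) + 23535) = (-2581 + (5 + 5/41))/(I*√31730 + 23535) = (-2581 + 210/41)/(23535 + I*√31730) = -105611/(41*(23535 + I*√31730))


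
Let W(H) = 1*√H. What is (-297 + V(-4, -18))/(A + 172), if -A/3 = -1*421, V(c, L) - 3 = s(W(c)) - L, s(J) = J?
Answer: -276/1435 + 2*I/1435 ≈ -0.19233 + 0.0013937*I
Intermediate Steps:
W(H) = √H
V(c, L) = 3 + √c - L (V(c, L) = 3 + (√c - L) = 3 + √c - L)
A = 1263 (A = -(-3)*421 = -3*(-421) = 1263)
(-297 + V(-4, -18))/(A + 172) = (-297 + (3 + √(-4) - 1*(-18)))/(1263 + 172) = (-297 + (3 + 2*I + 18))/1435 = (-297 + (21 + 2*I))*(1/1435) = (-276 + 2*I)*(1/1435) = -276/1435 + 2*I/1435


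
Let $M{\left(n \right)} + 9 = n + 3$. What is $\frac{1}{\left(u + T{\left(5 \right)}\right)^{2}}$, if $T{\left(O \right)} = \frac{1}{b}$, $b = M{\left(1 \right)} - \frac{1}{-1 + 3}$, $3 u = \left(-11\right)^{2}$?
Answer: $\frac{1089}{1755625} \approx 0.00062029$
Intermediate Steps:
$M{\left(n \right)} = -6 + n$ ($M{\left(n \right)} = -9 + \left(n + 3\right) = -9 + \left(3 + n\right) = -6 + n$)
$u = \frac{121}{3}$ ($u = \frac{\left(-11\right)^{2}}{3} = \frac{1}{3} \cdot 121 = \frac{121}{3} \approx 40.333$)
$b = - \frac{11}{2}$ ($b = \left(-6 + 1\right) - \frac{1}{-1 + 3} = -5 - \frac{1}{2} = - \frac{11}{2} \approx -5.5$)
$T{\left(O \right)} = - \frac{2}{11}$ ($T{\left(O \right)} = \frac{1}{- \frac{11}{2}} = - \frac{2}{11}$)
$\frac{1}{\left(u + T{\left(5 \right)}\right)^{2}} = \frac{1}{\left(\frac{121}{3} - \frac{2}{11}\right)^{2}} = \frac{1}{\left(\frac{1325}{33}\right)^{2}} = \frac{1}{\frac{1755625}{1089}} = \frac{1089}{1755625}$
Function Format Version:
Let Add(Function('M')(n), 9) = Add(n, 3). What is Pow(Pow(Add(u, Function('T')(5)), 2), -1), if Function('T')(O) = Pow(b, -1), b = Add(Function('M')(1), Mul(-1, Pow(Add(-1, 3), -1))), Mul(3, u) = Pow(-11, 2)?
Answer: Rational(1089, 1755625) ≈ 0.00062029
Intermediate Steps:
Function('M')(n) = Add(-6, n) (Function('M')(n) = Add(-9, Add(n, 3)) = Add(-9, Add(3, n)) = Add(-6, n))
u = Rational(121, 3) (u = Mul(Rational(1, 3), Pow(-11, 2)) = Mul(Rational(1, 3), 121) = Rational(121, 3) ≈ 40.333)
b = Rational(-11, 2) (b = Add(Add(-6, 1), Mul(-1, Pow(Add(-1, 3), -1))) = Add(-5, Mul(-1, Pow(2, -1))) = Add(-5, Mul(-1, Rational(1, 2))) = Add(-5, Rational(-1, 2)) = Rational(-11, 2) ≈ -5.5000)
Function('T')(O) = Rational(-2, 11) (Function('T')(O) = Pow(Rational(-11, 2), -1) = Rational(-2, 11))
Pow(Pow(Add(u, Function('T')(5)), 2), -1) = Pow(Pow(Add(Rational(121, 3), Rational(-2, 11)), 2), -1) = Pow(Pow(Rational(1325, 33), 2), -1) = Pow(Rational(1755625, 1089), -1) = Rational(1089, 1755625)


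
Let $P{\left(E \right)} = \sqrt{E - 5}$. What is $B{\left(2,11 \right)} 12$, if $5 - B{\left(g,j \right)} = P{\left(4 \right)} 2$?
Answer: $60 - 24 i \approx 60.0 - 24.0 i$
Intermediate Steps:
$P{\left(E \right)} = \sqrt{-5 + E}$
$B{\left(g,j \right)} = 5 - 2 i$ ($B{\left(g,j \right)} = 5 - \sqrt{-5 + 4} \cdot 2 = 5 - \sqrt{-1} \cdot 2 = 5 - i 2 = 5 - 2 i$)
$B{\left(2,11 \right)} 12 = \left(5 - 2 i\right) 12 = 60 - 24 i$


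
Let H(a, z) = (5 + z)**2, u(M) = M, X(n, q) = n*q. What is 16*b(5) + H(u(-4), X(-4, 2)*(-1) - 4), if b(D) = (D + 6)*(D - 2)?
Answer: 609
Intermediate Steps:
b(D) = (-2 + D)*(6 + D) (b(D) = (6 + D)*(-2 + D) = (-2 + D)*(6 + D))
16*b(5) + H(u(-4), X(-4, 2)*(-1) - 4) = 16*(-12 + 5**2 + 4*5) + (5 + (-4*2*(-1) - 4))**2 = 16*(-12 + 25 + 20) + (5 + (-8*(-1) - 4))**2 = 16*33 + (5 + (8 - 4))**2 = 528 + (5 + 4)**2 = 528 + 9**2 = 528 + 81 = 609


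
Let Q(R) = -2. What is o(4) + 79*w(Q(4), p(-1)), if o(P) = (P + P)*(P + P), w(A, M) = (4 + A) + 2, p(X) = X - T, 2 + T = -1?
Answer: 380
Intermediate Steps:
T = -3 (T = -2 - 1 = -3)
p(X) = 3 + X (p(X) = X - 1*(-3) = X + 3 = 3 + X)
w(A, M) = 6 + A
o(P) = 4*P**2 (o(P) = (2*P)*(2*P) = 4*P**2)
o(4) + 79*w(Q(4), p(-1)) = 4*4**2 + 79*(6 - 2) = 4*16 + 79*4 = 64 + 316 = 380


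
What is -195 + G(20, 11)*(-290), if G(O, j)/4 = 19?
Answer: -22235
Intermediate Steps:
G(O, j) = 76 (G(O, j) = 4*19 = 76)
-195 + G(20, 11)*(-290) = -195 + 76*(-290) = -195 - 22040 = -22235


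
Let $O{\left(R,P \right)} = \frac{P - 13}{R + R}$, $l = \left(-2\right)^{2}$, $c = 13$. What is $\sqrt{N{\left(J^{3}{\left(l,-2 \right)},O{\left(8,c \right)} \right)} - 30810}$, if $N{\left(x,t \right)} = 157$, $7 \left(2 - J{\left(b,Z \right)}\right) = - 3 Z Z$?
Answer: $i \sqrt{30653} \approx 175.08 i$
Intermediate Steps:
$l = 4$
$O{\left(R,P \right)} = \frac{-13 + P}{2 R}$
$J{\left(b,Z \right)} = 2 + \frac{3 Z^{2}}{7}$ ($J{\left(b,Z \right)} = 2 - \frac{- 3 Z Z}{7} = 2 - \frac{\left(-3\right) Z^{2}}{7} = 2 + \frac{3 Z^{2}}{7}$)
$\sqrt{N{\left(J^{3}{\left(l,-2 \right)},O{\left(8,c \right)} \right)} - 30810} = \sqrt{157 - 30810} = \sqrt{-30653} = i \sqrt{30653}$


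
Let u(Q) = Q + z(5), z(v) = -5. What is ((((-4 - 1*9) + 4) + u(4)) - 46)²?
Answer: 3136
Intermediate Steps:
u(Q) = -5 + Q (u(Q) = Q - 5 = -5 + Q)
((((-4 - 1*9) + 4) + u(4)) - 46)² = ((((-4 - 1*9) + 4) + (-5 + 4)) - 46)² = ((((-4 - 9) + 4) - 1) - 46)² = (((-13 + 4) - 1) - 46)² = ((-9 - 1) - 46)² = (-10 - 46)² = (-56)² = 3136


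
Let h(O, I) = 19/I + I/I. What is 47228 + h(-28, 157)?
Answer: 7414972/157 ≈ 47229.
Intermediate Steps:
h(O, I) = 1 + 19/I (h(O, I) = 19/I + 1 = 1 + 19/I)
47228 + h(-28, 157) = 47228 + (19 + 157)/157 = 47228 + (1/157)*176 = 47228 + 176/157 = 7414972/157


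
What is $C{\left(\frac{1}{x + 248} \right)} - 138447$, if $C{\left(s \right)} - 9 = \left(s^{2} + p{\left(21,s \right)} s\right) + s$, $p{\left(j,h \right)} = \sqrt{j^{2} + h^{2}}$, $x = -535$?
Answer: $- \frac{11402999908}{82369} - \frac{\sqrt{36324730}}{82369} \approx -1.3844 \cdot 10^{5}$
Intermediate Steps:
$p{\left(j,h \right)} = \sqrt{h^{2} + j^{2}}$
$C{\left(s \right)} = 9 + s + s^{2} + s \sqrt{441 + s^{2}}$ ($C{\left(s \right)} = 9 + \left(\left(s^{2} + \sqrt{s^{2} + 21^{2}} s\right) + s\right) = 9 + \left(\left(s^{2} + \sqrt{s^{2} + 441} s\right) + s\right) = 9 + \left(\left(s^{2} + \sqrt{441 + s^{2}} s\right) + s\right) = 9 + \left(\left(s^{2} + s \sqrt{441 + s^{2}}\right) + s\right) = 9 + \left(s + s^{2} + s \sqrt{441 + s^{2}}\right) = 9 + s + s^{2} + s \sqrt{441 + s^{2}}$)
$C{\left(\frac{1}{x + 248} \right)} - 138447 = \left(9 + \frac{1}{-535 + 248} + \left(\frac{1}{-535 + 248}\right)^{2} + \frac{\sqrt{441 + \left(\frac{1}{-535 + 248}\right)^{2}}}{-535 + 248}\right) - 138447 = \left(9 + \frac{1}{-287} + \left(\frac{1}{-287}\right)^{2} + \frac{\sqrt{441 + \left(\frac{1}{-287}\right)^{2}}}{-287}\right) - 138447 = \left(9 - \frac{1}{287} + \left(- \frac{1}{287}\right)^{2} - \frac{\sqrt{441 + \left(- \frac{1}{287}\right)^{2}}}{287}\right) - 138447 = \left(9 - \frac{1}{287} + \frac{1}{82369} - \frac{\sqrt{441 + \frac{1}{82369}}}{287}\right) - 138447 = \left(9 - \frac{1}{287} + \frac{1}{82369} - \frac{\sqrt{\frac{36324730}{82369}}}{287}\right) - 138447 = \left(9 - \frac{1}{287} + \frac{1}{82369} - \frac{\frac{1}{287} \sqrt{36324730}}{287}\right) - 138447 = \left(9 - \frac{1}{287} + \frac{1}{82369} - \frac{\sqrt{36324730}}{82369}\right) - 138447 = \left(\frac{741035}{82369} - \frac{\sqrt{36324730}}{82369}\right) - 138447 = - \frac{11402999908}{82369} - \frac{\sqrt{36324730}}{82369}$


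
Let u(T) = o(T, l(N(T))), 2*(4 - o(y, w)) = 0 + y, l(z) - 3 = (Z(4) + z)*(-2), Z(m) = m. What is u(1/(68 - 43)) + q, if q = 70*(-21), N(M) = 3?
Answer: -73301/50 ≈ -1466.0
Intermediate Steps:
l(z) = -5 - 2*z (l(z) = 3 + (4 + z)*(-2) = 3 + (-8 - 2*z) = -5 - 2*z)
o(y, w) = 4 - y/2 (o(y, w) = 4 - (0 + y)/2 = 4 - y/2)
u(T) = 4 - T/2
q = -1470
u(1/(68 - 43)) + q = (4 - 1/(2*(68 - 43))) - 1470 = (4 - ½/25) - 1470 = (4 - ½*1/25) - 1470 = (4 - 1/50) - 1470 = 199/50 - 1470 = -73301/50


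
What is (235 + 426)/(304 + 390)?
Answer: 661/694 ≈ 0.95245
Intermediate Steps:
(235 + 426)/(304 + 390) = 661/694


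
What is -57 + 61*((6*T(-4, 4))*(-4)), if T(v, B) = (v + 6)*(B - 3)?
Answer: -2985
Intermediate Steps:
T(v, B) = (-3 + B)*(6 + v) (T(v, B) = (6 + v)*(-3 + B) = (-3 + B)*(6 + v))
-57 + 61*((6*T(-4, 4))*(-4)) = -57 + 61*((6*(-18 - 3*(-4) + 6*4 + 4*(-4)))*(-4)) = -57 + 61*((6*(-18 + 12 + 24 - 16))*(-4)) = -57 + 61*((6*2)*(-4)) = -57 + 61*(12*(-4)) = -57 + 61*(-48) = -57 - 2928 = -2985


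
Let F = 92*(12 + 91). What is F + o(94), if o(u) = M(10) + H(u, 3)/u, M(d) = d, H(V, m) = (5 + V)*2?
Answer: 445941/47 ≈ 9488.1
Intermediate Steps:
H(V, m) = 10 + 2*V
o(u) = 10 + (10 + 2*u)/u
F = 9476 (F = 92*103 = 9476)
F + o(94) = 9476 + (12 + 10/94) = 9476 + (12 + 10*(1/94)) = 9476 + (12 + 5/47) = 9476 + 569/47 = 445941/47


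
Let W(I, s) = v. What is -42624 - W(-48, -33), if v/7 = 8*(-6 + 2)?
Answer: -42400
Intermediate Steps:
v = -224 (v = 7*(8*(-6 + 2)) = 7*(8*(-4)) = 7*(-32) = -224)
W(I, s) = -224
-42624 - W(-48, -33) = -42624 - 1*(-224) = -42624 + 224 = -42400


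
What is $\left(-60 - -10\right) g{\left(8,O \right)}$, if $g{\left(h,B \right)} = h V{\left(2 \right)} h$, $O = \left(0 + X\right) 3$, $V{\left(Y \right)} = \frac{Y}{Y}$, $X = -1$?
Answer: $-3200$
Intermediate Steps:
$V{\left(Y \right)} = 1$
$O = -3$ ($O = \left(0 - 1\right) 3 = \left(-1\right) 3 = -3$)
$g{\left(h,B \right)} = h^{2}$ ($g{\left(h,B \right)} = h 1 h = h h = h^{2}$)
$\left(-60 - -10\right) g{\left(8,O \right)} = \left(-60 - -10\right) 8^{2} = \left(-60 + 10\right) 64 = \left(-50\right) 64 = -3200$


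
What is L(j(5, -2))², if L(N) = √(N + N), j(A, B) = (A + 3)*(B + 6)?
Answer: 64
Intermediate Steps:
j(A, B) = (3 + A)*(6 + B)
L(N) = √2*√N (L(N) = √(2*N) = √2*√N)
L(j(5, -2))² = (√2*√(18 + 3*(-2) + 6*5 + 5*(-2)))² = (√2*√(18 - 6 + 30 - 10))² = (√2*√32)² = (√2*(4*√2))² = 8² = 64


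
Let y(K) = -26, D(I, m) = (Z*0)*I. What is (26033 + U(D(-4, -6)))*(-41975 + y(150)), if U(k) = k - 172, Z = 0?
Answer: -1086187861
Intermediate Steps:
D(I, m) = 0 (D(I, m) = (0*0)*I = 0*I = 0)
U(k) = -172 + k
(26033 + U(D(-4, -6)))*(-41975 + y(150)) = (26033 + (-172 + 0))*(-41975 - 26) = (26033 - 172)*(-42001) = 25861*(-42001) = -1086187861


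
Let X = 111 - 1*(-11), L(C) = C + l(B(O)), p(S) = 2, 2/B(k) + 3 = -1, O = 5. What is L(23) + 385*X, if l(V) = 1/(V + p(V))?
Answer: 140981/3 ≈ 46994.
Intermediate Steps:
B(k) = -½ (B(k) = 2/(-3 - 1) = 2/(-4) = 2*(-¼) = -½)
l(V) = 1/(2 + V) (l(V) = 1/(V + 2) = 1/(2 + V))
L(C) = ⅔ + C (L(C) = C + 1/(2 - ½) = C + 1/(3/2) = C + ⅔ = ⅔ + C)
X = 122 (X = 111 + 11 = 122)
L(23) + 385*X = (⅔ + 23) + 385*122 = 71/3 + 46970 = 140981/3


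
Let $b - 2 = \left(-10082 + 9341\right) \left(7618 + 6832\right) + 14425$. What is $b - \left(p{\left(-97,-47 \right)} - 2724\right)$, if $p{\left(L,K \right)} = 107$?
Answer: $-10690406$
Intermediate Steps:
$b = -10693023$ ($b = 2 + \left(\left(-10082 + 9341\right) \left(7618 + 6832\right) + 14425\right) = 2 + \left(\left(-741\right) 14450 + 14425\right) = 2 + \left(-10707450 + 14425\right) = 2 - 10693025 = -10693023$)
$b - \left(p{\left(-97,-47 \right)} - 2724\right) = -10693023 - \left(107 - 2724\right) = -10693023 - -2617 = -10693023 + 2617 = -10690406$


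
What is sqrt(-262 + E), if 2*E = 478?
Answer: I*sqrt(23) ≈ 4.7958*I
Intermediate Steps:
E = 239 (E = (1/2)*478 = 239)
sqrt(-262 + E) = sqrt(-262 + 239) = sqrt(-23) = I*sqrt(23)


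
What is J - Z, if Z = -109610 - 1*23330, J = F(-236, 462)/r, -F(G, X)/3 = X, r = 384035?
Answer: 51053611514/384035 ≈ 1.3294e+5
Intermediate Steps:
F(G, X) = -3*X
J = -1386/384035 (J = -3*462/384035 = -1386*1/384035 = -1386/384035 ≈ -0.0036090)
Z = -132940 (Z = -109610 - 23330 = -132940)
J - Z = -1386/384035 - 1*(-132940) = -1386/384035 + 132940 = 51053611514/384035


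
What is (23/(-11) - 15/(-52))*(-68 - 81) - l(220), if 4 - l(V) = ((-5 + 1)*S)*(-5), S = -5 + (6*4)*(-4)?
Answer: -1004109/572 ≈ -1755.4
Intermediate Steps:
S = -101 (S = -5 + 24*(-4) = -5 - 96 = -101)
l(V) = 2024 (l(V) = 4 - (-5 + 1)*(-101)*(-5) = 4 - (-4*(-101))*(-5) = 4 - 404*(-5) = 4 - 1*(-2020) = 4 + 2020 = 2024)
(23/(-11) - 15/(-52))*(-68 - 81) - l(220) = (23/(-11) - 15/(-52))*(-68 - 81) - 1*2024 = (23*(-1/11) - 15*(-1/52))*(-149) - 2024 = (-23/11 + 15/52)*(-149) - 2024 = -1031/572*(-149) - 2024 = 153619/572 - 2024 = -1004109/572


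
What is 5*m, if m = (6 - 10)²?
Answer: 80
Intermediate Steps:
m = 16 (m = (-4)² = 16)
5*m = 5*16 = 80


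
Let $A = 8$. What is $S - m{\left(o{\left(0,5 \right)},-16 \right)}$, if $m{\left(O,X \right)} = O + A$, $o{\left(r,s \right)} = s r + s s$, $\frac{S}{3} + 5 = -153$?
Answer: $-507$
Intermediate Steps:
$S = -474$ ($S = -15 + 3 \left(-153\right) = -15 - 459 = -474$)
$o{\left(r,s \right)} = s^{2} + r s$ ($o{\left(r,s \right)} = r s + s^{2} = s^{2} + r s$)
$m{\left(O,X \right)} = 8 + O$ ($m{\left(O,X \right)} = O + 8 = 8 + O$)
$S - m{\left(o{\left(0,5 \right)},-16 \right)} = -474 - \left(8 + 5 \left(0 + 5\right)\right) = -474 - \left(8 + 5 \cdot 5\right) = -474 - \left(8 + 25\right) = -474 - 33 = -507$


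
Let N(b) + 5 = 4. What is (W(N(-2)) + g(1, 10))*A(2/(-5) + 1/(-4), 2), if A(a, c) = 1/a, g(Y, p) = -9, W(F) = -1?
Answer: 200/13 ≈ 15.385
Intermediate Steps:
N(b) = -1 (N(b) = -5 + 4 = -1)
(W(N(-2)) + g(1, 10))*A(2/(-5) + 1/(-4), 2) = (-1 - 9)/(2/(-5) + 1/(-4)) = -10/(2*(-1/5) + 1*(-1/4)) = -10/(-2/5 - 1/4) = -10/(-13/20) = -10*(-20/13) = 200/13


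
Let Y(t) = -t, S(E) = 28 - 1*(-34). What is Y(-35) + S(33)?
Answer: 97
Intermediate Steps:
S(E) = 62 (S(E) = 28 + 34 = 62)
Y(-35) + S(33) = -1*(-35) + 62 = 35 + 62 = 97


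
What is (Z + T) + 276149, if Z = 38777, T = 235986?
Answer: 550912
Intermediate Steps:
(Z + T) + 276149 = (38777 + 235986) + 276149 = 274763 + 276149 = 550912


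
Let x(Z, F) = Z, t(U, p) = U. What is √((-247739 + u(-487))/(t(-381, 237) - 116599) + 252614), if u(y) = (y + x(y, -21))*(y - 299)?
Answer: √34567903383571/11698 ≈ 502.60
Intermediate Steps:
u(y) = 2*y*(-299 + y) (u(y) = (y + y)*(y - 299) = (2*y)*(-299 + y) = 2*y*(-299 + y))
√((-247739 + u(-487))/(t(-381, 237) - 116599) + 252614) = √((-247739 + 2*(-487)*(-299 - 487))/(-381 - 116599) + 252614) = √((-247739 + 2*(-487)*(-786))/(-116980) + 252614) = √((-247739 + 765564)*(-1/116980) + 252614) = √(517825*(-1/116980) + 252614) = √(-103565/23396 + 252614) = √(5910053579/23396) = √34567903383571/11698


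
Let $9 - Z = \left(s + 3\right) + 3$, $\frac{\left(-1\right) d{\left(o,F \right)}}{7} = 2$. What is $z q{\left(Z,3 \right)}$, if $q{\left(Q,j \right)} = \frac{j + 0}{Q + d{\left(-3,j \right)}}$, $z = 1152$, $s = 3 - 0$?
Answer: $- \frac{1728}{7} \approx -246.86$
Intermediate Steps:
$s = 3$ ($s = 3 + 0 = 3$)
$d{\left(o,F \right)} = -14$ ($d{\left(o,F \right)} = \left(-7\right) 2 = -14$)
$Z = 0$ ($Z = 9 - \left(\left(3 + 3\right) + 3\right) = 9 - \left(6 + 3\right) = 9 - 9 = 0$)
$q{\left(Q,j \right)} = \frac{j}{-14 + Q}$ ($q{\left(Q,j \right)} = \frac{j + 0}{Q - 14} = \frac{j}{-14 + Q}$)
$z q{\left(Z,3 \right)} = 1152 \frac{3}{-14 + 0} = 1152 \frac{3}{-14} = 1152 \cdot 3 \left(- \frac{1}{14}\right) = 1152 \left(- \frac{3}{14}\right) = - \frac{1728}{7}$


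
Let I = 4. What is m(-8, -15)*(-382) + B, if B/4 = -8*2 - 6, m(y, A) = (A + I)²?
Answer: -46310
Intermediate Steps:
m(y, A) = (4 + A)² (m(y, A) = (A + 4)² = (4 + A)²)
B = -88 (B = 4*(-8*2 - 6) = 4*(-16 - 6) = 4*(-22) = -88)
m(-8, -15)*(-382) + B = (4 - 15)²*(-382) - 88 = (-11)²*(-382) - 88 = 121*(-382) - 88 = -46222 - 88 = -46310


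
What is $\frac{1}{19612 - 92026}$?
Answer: $- \frac{1}{72414} \approx -1.3809 \cdot 10^{-5}$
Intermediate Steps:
$\frac{1}{19612 - 92026} = \frac{1}{-72414} = - \frac{1}{72414}$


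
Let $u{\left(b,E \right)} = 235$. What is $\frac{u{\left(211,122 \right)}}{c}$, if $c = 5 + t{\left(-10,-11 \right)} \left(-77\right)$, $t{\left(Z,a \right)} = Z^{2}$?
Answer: $- \frac{47}{1539} \approx -0.030539$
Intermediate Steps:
$c = -7695$ ($c = 5 + \left(-10\right)^{2} \left(-77\right) = 5 + 100 \left(-77\right) = 5 - 7700 = -7695$)
$\frac{u{\left(211,122 \right)}}{c} = \frac{235}{-7695} = 235 \left(- \frac{1}{7695}\right) = - \frac{47}{1539}$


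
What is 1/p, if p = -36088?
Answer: -1/36088 ≈ -2.7710e-5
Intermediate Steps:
1/p = 1/(-36088) = -1/36088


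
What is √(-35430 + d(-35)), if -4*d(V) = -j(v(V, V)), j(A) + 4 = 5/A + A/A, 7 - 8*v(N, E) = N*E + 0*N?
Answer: I*√52562380143/1218 ≈ 188.23*I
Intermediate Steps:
v(N, E) = 7/8 - E*N/8 (v(N, E) = 7/8 - (N*E + 0*N)/8 = 7/8 - (E*N + 0)/8 = 7/8 - E*N/8)
j(A) = -3 + 5/A (j(A) = -4 + (5/A + A/A) = -4 + (5/A + 1) = -4 + (1 + 5/A) = -3 + 5/A)
d(V) = -¾ + 5/(4*(7/8 - V²/8)) (d(V) = -(-1)*(-3 + 5/(7/8 - V*V/8))/4 = -(-1)*(-3 + 5/(7/8 - V²/8))/4 = -(3 - 5/(7/8 - V²/8))/4 = -¾ + 5/(4*(7/8 - V²/8)))
√(-35430 + d(-35)) = √(-35430 + (-19 - 3*(-35)²)/(4*(-7 + (-35)²))) = √(-35430 + (-19 - 3*1225)/(4*(-7 + 1225))) = √(-35430 + (¼)*(-19 - 3675)/1218) = √(-35430 + (¼)*(1/1218)*(-3694)) = √(-35430 - 1847/2436) = √(-86309327/2436) = I*√52562380143/1218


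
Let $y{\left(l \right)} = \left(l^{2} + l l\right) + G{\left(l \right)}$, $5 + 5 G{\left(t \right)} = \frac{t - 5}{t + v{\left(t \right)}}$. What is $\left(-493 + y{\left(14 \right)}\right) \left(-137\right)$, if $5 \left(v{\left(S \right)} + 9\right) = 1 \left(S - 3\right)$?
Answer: $\frac{55759}{4} \approx 13940.0$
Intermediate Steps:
$v{\left(S \right)} = - \frac{48}{5} + \frac{S}{5}$ ($v{\left(S \right)} = -9 + \frac{1 \left(S - 3\right)}{5} = -9 + \frac{1 \left(-3 + S\right)}{5} = -9 + \frac{-3 + S}{5} = -9 + \left(- \frac{3}{5} + \frac{S}{5}\right) = - \frac{48}{5} + \frac{S}{5}$)
$G{\left(t \right)} = -1 + \frac{-5 + t}{5 \left(- \frac{48}{5} + \frac{6 t}{5}\right)}$ ($G{\left(t \right)} = -1 + \frac{\left(t - 5\right) \frac{1}{t + \left(- \frac{48}{5} + \frac{t}{5}\right)}}{5} = -1 + \frac{\left(-5 + t\right) \frac{1}{- \frac{48}{5} + \frac{6 t}{5}}}{5} = -1 + \frac{\frac{1}{- \frac{48}{5} + \frac{6 t}{5}} \left(-5 + t\right)}{5} = -1 + \frac{-5 + t}{5 \left(- \frac{48}{5} + \frac{6 t}{5}\right)}$)
$y{\left(l \right)} = 2 l^{2} + \frac{43 - 5 l}{6 \left(-8 + l\right)}$ ($y{\left(l \right)} = \left(l^{2} + l l\right) + \frac{43 - 5 l}{6 \left(-8 + l\right)} = \left(l^{2} + l^{2}\right) + \frac{43 - 5 l}{6 \left(-8 + l\right)} = 2 l^{2} + \frac{43 - 5 l}{6 \left(-8 + l\right)}$)
$\left(-493 + y{\left(14 \right)}\right) \left(-137\right) = \left(-493 + \frac{43 - 70 + 12 \cdot 14^{2} \left(-8 + 14\right)}{6 \left(-8 + 14\right)}\right) \left(-137\right) = \left(-493 + \frac{43 - 70 + 12 \cdot 196 \cdot 6}{6 \cdot 6}\right) \left(-137\right) = \left(-493 + \frac{1}{6} \cdot \frac{1}{6} \left(43 - 70 + 14112\right)\right) \left(-137\right) = \left(-493 + \frac{1}{6} \cdot \frac{1}{6} \cdot 14085\right) \left(-137\right) = \left(-493 + \frac{1565}{4}\right) \left(-137\right) = \left(- \frac{407}{4}\right) \left(-137\right) = \frac{55759}{4}$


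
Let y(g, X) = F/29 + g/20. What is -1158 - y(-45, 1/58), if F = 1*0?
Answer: -4623/4 ≈ -1155.8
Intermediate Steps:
F = 0
y(g, X) = g/20 (y(g, X) = 0/29 + g/20 = 0*(1/29) + g*(1/20) = 0 + g/20 = g/20)
-1158 - y(-45, 1/58) = -1158 - (-45)/20 = -1158 - 1*(-9/4) = -1158 + 9/4 = -4623/4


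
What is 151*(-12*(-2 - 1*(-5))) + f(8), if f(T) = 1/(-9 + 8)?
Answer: -5437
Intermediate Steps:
f(T) = -1 (f(T) = 1/(-1) = -1)
151*(-12*(-2 - 1*(-5))) + f(8) = 151*(-12*(-2 - 1*(-5))) - 1 = 151*(-12*(-2 + 5)) - 1 = 151*(-12*3) - 1 = 151*(-36) - 1 = -5436 - 1 = -5437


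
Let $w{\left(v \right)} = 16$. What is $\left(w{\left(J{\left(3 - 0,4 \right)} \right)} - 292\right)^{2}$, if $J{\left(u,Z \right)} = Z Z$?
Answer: $76176$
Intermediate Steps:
$J{\left(u,Z \right)} = Z^{2}$
$\left(w{\left(J{\left(3 - 0,4 \right)} \right)} - 292\right)^{2} = \left(16 - 292\right)^{2} = \left(-276\right)^{2} = 76176$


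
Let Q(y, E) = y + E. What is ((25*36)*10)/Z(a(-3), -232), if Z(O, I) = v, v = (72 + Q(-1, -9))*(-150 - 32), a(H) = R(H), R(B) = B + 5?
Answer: -2250/2821 ≈ -0.79759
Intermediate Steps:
Q(y, E) = E + y
R(B) = 5 + B
a(H) = 5 + H
v = -11284 (v = (72 + (-9 - 1))*(-150 - 32) = (72 - 10)*(-182) = 62*(-182) = -11284)
Z(O, I) = -11284
((25*36)*10)/Z(a(-3), -232) = ((25*36)*10)/(-11284) = (900*10)*(-1/11284) = 9000*(-1/11284) = -2250/2821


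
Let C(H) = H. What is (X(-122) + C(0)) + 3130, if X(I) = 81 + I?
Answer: 3089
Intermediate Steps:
(X(-122) + C(0)) + 3130 = ((81 - 122) + 0) + 3130 = (-41 + 0) + 3130 = -41 + 3130 = 3089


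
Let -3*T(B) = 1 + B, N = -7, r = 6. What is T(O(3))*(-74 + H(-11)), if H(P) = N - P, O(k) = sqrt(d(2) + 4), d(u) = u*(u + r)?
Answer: 70/3 + 140*sqrt(5)/3 ≈ 127.68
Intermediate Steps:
d(u) = u*(6 + u) (d(u) = u*(u + 6) = u*(6 + u))
O(k) = 2*sqrt(5) (O(k) = sqrt(2*(6 + 2) + 4) = sqrt(2*8 + 4) = sqrt(16 + 4) = sqrt(20) = 2*sqrt(5))
H(P) = -7 - P
T(B) = -1/3 - B/3 (T(B) = -(1 + B)/3 = -1/3 - B/3)
T(O(3))*(-74 + H(-11)) = (-1/3 - 2*sqrt(5)/3)*(-74 + (-7 - 1*(-11))) = (-1/3 - 2*sqrt(5)/3)*(-74 + (-7 + 11)) = (-1/3 - 2*sqrt(5)/3)*(-74 + 4) = (-1/3 - 2*sqrt(5)/3)*(-70) = 70/3 + 140*sqrt(5)/3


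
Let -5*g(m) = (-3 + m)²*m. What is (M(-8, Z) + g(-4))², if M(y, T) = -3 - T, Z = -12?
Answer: 58081/25 ≈ 2323.2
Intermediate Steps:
g(m) = -m*(-3 + m)²/5 (g(m) = -(-3 + m)²*m/5 = -m*(-3 + m)²/5)
(M(-8, Z) + g(-4))² = ((-3 - 1*(-12)) - ⅕*(-4)*(-3 - 4)²)² = ((-3 + 12) - ⅕*(-4)*(-7)²)² = (9 - ⅕*(-4)*49)² = (9 + 196/5)² = (241/5)² = 58081/25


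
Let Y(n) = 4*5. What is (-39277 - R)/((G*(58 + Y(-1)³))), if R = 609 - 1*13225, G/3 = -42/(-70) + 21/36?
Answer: -88870/95353 ≈ -0.93201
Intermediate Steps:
Y(n) = 20
G = 71/20 (G = 3*(-42/(-70) + 21/36) = 3*(-42*(-1/70) + 21*(1/36)) = 3*(⅗ + 7/12) = 3*(71/60) = 71/20 ≈ 3.5500)
R = -12616 (R = 609 - 13225 = -12616)
(-39277 - R)/((G*(58 + Y(-1)³))) = (-39277 - 1*(-12616))/((71*(58 + 20³)/20)) = (-39277 + 12616)/((71*(58 + 8000)/20)) = -26661/((71/20)*8058) = -26661/286059/10 = -26661*10/286059 = -88870/95353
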